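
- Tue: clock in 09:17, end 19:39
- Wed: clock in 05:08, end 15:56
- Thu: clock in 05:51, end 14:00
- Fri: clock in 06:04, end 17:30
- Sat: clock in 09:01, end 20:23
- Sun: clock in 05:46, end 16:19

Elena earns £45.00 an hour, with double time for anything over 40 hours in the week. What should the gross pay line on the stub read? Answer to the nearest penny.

£3840.00

Tue: 09:17–19:39 = 10 h 22 min
Wed: 05:08–15:56 = 10 h 48 min
Thu: 05:51–14:00 = 8 h 9 min
Fri: 06:04–17:30 = 11 h 26 min
Sat: 09:01–20:23 = 11 h 22 min
Sun: 05:46–16:19 = 10 h 33 min
Total worked: 62 h 40 min = 3760 min.
Regular 40 h 0 min = 2400 min at £45.00/h; overtime 22 h 40 min = 1360 min at £90.00/h.
Pay = (2400 × £45.00 + 1360 × £90.00) ÷ 60 = £3840.00.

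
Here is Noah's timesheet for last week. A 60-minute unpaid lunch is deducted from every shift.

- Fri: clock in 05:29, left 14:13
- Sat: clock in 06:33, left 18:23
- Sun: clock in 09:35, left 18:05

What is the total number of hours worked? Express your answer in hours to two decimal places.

26.07 hours

Fri: 05:29–14:13 = 8 h 44 min; less 60 min break → 7 h 44 min
Sat: 06:33–18:23 = 11 h 50 min; less 60 min break → 10 h 50 min
Sun: 09:35–18:05 = 8 h 30 min; less 60 min break → 7 h 30 min
Total: 7 h 44 min + 10 h 50 min + 7 h 30 min = 26 h 4 min.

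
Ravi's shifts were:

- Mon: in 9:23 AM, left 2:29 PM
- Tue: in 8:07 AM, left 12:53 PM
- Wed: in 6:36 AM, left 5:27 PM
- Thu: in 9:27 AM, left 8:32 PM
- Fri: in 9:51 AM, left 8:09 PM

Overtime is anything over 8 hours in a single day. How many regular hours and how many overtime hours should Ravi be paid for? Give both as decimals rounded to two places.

Regular 33.87 hours, overtime 8.23 hours

Mon: 9:23 AM–2:29 PM = 5 h 6 min
Tue: 8:07 AM–12:53 PM = 4 h 46 min
Wed: 6:36 AM–5:27 PM = 10 h 51 min
Thu: 9:27 AM–8:32 PM = 11 h 5 min
Fri: 9:51 AM–8:09 PM = 10 h 18 min
Mon reg 5 h 6 min / OT 0 h 0 min; Tue reg 4 h 46 min / OT 0 h 0 min; Wed reg 8 h 0 min / OT 2 h 51 min; Thu reg 8 h 0 min / OT 3 h 5 min; Fri reg 8 h 0 min / OT 2 h 18 min.
Totals: regular 33 h 52 min, overtime 8 h 14 min.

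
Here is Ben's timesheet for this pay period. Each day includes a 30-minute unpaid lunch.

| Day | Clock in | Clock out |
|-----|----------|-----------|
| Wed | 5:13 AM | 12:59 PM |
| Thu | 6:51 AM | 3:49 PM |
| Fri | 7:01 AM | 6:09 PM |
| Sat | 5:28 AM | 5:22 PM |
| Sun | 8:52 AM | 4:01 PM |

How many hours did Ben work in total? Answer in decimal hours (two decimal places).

44.42 hours

Wed: 5:13 AM–12:59 PM = 7 h 46 min; less 30 min break → 7 h 16 min
Thu: 6:51 AM–3:49 PM = 8 h 58 min; less 30 min break → 8 h 28 min
Fri: 7:01 AM–6:09 PM = 11 h 8 min; less 30 min break → 10 h 38 min
Sat: 5:28 AM–5:22 PM = 11 h 54 min; less 30 min break → 11 h 24 min
Sun: 8:52 AM–4:01 PM = 7 h 9 min; less 30 min break → 6 h 39 min
Total: 7 h 16 min + 8 h 28 min + 10 h 38 min + 11 h 24 min + 6 h 39 min = 44 h 25 min.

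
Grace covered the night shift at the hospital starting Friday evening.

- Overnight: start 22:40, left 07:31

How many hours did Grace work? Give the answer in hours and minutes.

Overnight: 22:40 → midnight = 1 h 20 min; midnight → 07:31 = 7 h 31 min; span 8 h 51 min

8 h 51 min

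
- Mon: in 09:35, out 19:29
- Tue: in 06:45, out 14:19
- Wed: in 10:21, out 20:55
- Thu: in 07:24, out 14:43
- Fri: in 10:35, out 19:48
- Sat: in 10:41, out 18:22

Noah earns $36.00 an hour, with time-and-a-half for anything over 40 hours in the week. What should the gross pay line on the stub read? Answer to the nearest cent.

Mon: 09:35–19:29 = 9 h 54 min
Tue: 06:45–14:19 = 7 h 34 min
Wed: 10:21–20:55 = 10 h 34 min
Thu: 07:24–14:43 = 7 h 19 min
Fri: 10:35–19:48 = 9 h 13 min
Sat: 10:41–18:22 = 7 h 41 min
Total worked: 52 h 15 min = 3135 min.
Regular 40 h 0 min = 2400 min at $36.00/h; overtime 12 h 15 min = 735 min at $54.00/h.
Pay = (2400 × $36.00 + 735 × $54.00) ÷ 60 = $2101.50.

$2101.50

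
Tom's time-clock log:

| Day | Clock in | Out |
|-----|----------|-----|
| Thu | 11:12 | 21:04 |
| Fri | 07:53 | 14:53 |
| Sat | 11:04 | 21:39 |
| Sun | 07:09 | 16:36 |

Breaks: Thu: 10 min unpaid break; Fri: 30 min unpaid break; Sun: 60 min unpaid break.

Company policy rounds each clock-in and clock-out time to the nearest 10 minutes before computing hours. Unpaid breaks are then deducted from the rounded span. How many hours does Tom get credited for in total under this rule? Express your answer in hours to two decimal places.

35.33 hours

Thu: in 11:12→11:10, out 21:04→21:00; 9 h 50 min − 10 min = 9 h 40 min
Fri: in 07:53→07:50, out 14:53→14:50; 7 h 0 min − 30 min = 6 h 30 min
Sat: in 11:04→11:00, out 21:39→21:40; 10 h 40 min
Sun: in 07:09→07:10, out 16:36→16:40; 9 h 30 min − 60 min = 8 h 30 min
Total credited: 35 h 20 min.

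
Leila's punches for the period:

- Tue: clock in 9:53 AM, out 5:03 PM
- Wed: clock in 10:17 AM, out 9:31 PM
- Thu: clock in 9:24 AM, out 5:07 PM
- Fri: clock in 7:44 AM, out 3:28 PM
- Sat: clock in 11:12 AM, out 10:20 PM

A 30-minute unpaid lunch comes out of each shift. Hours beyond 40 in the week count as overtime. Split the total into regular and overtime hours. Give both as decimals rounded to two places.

Regular 40.00 hours, overtime 2.48 hours

Tue: 9:53 AM–5:03 PM = 7 h 10 min; less 30 min break → 6 h 40 min
Wed: 10:17 AM–9:31 PM = 11 h 14 min; less 30 min break → 10 h 44 min
Thu: 9:24 AM–5:07 PM = 7 h 43 min; less 30 min break → 7 h 13 min
Fri: 7:44 AM–3:28 PM = 7 h 44 min; less 30 min break → 7 h 14 min
Sat: 11:12 AM–10:20 PM = 11 h 8 min; less 30 min break → 10 h 38 min
Total worked: 42 h 29 min = 42.48 h.
Threshold 40 h → overtime 2 h 29 min, regular 40 h 0 min.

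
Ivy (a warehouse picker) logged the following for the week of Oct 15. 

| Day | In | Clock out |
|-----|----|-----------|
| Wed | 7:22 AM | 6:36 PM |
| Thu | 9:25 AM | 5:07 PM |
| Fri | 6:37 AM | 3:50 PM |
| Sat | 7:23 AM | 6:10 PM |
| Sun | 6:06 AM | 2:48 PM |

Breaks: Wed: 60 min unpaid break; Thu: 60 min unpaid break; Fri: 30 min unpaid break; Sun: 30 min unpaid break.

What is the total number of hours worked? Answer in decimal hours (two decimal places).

44.63 hours

Wed: 7:22 AM–6:36 PM = 11 h 14 min; less 60 min break → 10 h 14 min
Thu: 9:25 AM–5:07 PM = 7 h 42 min; less 60 min break → 6 h 42 min
Fri: 6:37 AM–3:50 PM = 9 h 13 min; less 30 min break → 8 h 43 min
Sat: 7:23 AM–6:10 PM = 10 h 47 min
Sun: 6:06 AM–2:48 PM = 8 h 42 min; less 30 min break → 8 h 12 min
Total: 10 h 14 min + 6 h 42 min + 8 h 43 min + 10 h 47 min + 8 h 12 min = 44 h 38 min.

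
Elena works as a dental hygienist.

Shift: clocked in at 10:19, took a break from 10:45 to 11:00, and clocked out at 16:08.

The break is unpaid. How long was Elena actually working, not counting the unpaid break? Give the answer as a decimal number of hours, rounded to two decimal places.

Shift: 10:19–16:08 = 5 h 49 min; less 15 min break → 5 h 34 min

5.57 hours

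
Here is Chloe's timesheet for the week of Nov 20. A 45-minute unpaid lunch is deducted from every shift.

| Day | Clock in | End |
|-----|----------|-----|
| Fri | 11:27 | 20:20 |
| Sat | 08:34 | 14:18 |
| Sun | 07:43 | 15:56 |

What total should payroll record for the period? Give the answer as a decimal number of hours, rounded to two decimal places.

Fri: 11:27–20:20 = 8 h 53 min; less 45 min break → 8 h 8 min
Sat: 08:34–14:18 = 5 h 44 min; less 45 min break → 4 h 59 min
Sun: 07:43–15:56 = 8 h 13 min; less 45 min break → 7 h 28 min
Total: 8 h 8 min + 4 h 59 min + 7 h 28 min = 20 h 35 min.

20.58 hours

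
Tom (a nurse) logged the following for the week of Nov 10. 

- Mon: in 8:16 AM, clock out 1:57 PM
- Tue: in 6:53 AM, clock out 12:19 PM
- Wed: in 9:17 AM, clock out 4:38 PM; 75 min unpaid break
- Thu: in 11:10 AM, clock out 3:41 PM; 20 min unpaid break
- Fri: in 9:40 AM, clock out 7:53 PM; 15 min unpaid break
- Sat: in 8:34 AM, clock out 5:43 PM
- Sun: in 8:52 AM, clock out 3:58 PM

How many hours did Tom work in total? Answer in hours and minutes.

Mon: 8:16 AM–1:57 PM = 5 h 41 min
Tue: 6:53 AM–12:19 PM = 5 h 26 min
Wed: 9:17 AM–4:38 PM = 7 h 21 min; less 75 min break → 6 h 6 min
Thu: 11:10 AM–3:41 PM = 4 h 31 min; less 20 min break → 4 h 11 min
Fri: 9:40 AM–7:53 PM = 10 h 13 min; less 15 min break → 9 h 58 min
Sat: 8:34 AM–5:43 PM = 9 h 9 min
Sun: 8:52 AM–3:58 PM = 7 h 6 min
Total: 5 h 41 min + 5 h 26 min + 6 h 6 min + 4 h 11 min + 9 h 58 min + 9 h 9 min + 7 h 6 min = 47 h 37 min.

47 h 37 min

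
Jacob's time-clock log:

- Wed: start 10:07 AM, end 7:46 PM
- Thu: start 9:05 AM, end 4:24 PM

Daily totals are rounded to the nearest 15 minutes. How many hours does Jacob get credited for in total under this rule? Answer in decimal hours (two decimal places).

Wed: 10:07 AM–7:46 PM = 9 h 39 min → rounds to 9 h 45 min
Thu: 9:05 AM–4:24 PM = 7 h 19 min → rounds to 7 h 15 min
Total credited: 17 h 0 min.

17.00 hours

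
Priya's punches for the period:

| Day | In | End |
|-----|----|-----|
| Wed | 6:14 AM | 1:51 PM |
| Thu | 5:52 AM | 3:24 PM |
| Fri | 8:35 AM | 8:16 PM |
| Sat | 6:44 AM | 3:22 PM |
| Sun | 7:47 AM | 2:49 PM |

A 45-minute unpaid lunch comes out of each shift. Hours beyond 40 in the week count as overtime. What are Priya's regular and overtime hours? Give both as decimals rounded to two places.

Regular 40.00 hours, overtime 0.75 hours

Wed: 6:14 AM–1:51 PM = 7 h 37 min; less 45 min break → 6 h 52 min
Thu: 5:52 AM–3:24 PM = 9 h 32 min; less 45 min break → 8 h 47 min
Fri: 8:35 AM–8:16 PM = 11 h 41 min; less 45 min break → 10 h 56 min
Sat: 6:44 AM–3:22 PM = 8 h 38 min; less 45 min break → 7 h 53 min
Sun: 7:47 AM–2:49 PM = 7 h 2 min; less 45 min break → 6 h 17 min
Total worked: 40 h 45 min = 40.75 h.
Threshold 40 h → overtime 0 h 45 min, regular 40 h 0 min.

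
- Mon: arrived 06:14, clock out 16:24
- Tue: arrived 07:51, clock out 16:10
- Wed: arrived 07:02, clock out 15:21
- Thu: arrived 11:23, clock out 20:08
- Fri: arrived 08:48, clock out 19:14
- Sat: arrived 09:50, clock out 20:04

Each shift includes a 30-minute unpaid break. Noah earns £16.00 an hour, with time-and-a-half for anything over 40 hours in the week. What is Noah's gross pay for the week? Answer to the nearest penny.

£957.20

Mon: 06:14–16:24 = 10 h 10 min; less 30 min break → 9 h 40 min
Tue: 07:51–16:10 = 8 h 19 min; less 30 min break → 7 h 49 min
Wed: 07:02–15:21 = 8 h 19 min; less 30 min break → 7 h 49 min
Thu: 11:23–20:08 = 8 h 45 min; less 30 min break → 8 h 15 min
Fri: 08:48–19:14 = 10 h 26 min; less 30 min break → 9 h 56 min
Sat: 09:50–20:04 = 10 h 14 min; less 30 min break → 9 h 44 min
Total worked: 53 h 13 min = 3193 min.
Regular 40 h 0 min = 2400 min at £16.00/h; overtime 13 h 13 min = 793 min at £24.00/h.
Pay = (2400 × £16.00 + 793 × £24.00) ÷ 60 = £957.20.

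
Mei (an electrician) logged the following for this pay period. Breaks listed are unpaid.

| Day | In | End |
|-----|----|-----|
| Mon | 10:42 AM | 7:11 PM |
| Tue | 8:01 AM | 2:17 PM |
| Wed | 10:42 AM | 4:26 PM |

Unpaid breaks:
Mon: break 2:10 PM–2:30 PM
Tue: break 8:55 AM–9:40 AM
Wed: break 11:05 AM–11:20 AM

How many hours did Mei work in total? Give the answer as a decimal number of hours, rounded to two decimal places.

Mon: 10:42 AM–7:11 PM = 8 h 29 min; less 20 min break → 8 h 9 min
Tue: 8:01 AM–2:17 PM = 6 h 16 min; less 45 min break → 5 h 31 min
Wed: 10:42 AM–4:26 PM = 5 h 44 min; less 15 min break → 5 h 29 min
Total: 8 h 9 min + 5 h 31 min + 5 h 29 min = 19 h 9 min.

19.15 hours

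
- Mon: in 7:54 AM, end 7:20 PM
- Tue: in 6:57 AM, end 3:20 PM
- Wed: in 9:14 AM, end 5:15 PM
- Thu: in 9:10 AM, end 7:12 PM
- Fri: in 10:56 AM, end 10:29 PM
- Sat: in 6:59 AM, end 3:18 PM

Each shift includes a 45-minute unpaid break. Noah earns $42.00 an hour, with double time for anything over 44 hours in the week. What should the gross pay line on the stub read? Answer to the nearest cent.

Mon: 7:54 AM–7:20 PM = 11 h 26 min; less 45 min break → 10 h 41 min
Tue: 6:57 AM–3:20 PM = 8 h 23 min; less 45 min break → 7 h 38 min
Wed: 9:14 AM–5:15 PM = 8 h 1 min; less 45 min break → 7 h 16 min
Thu: 9:10 AM–7:12 PM = 10 h 2 min; less 45 min break → 9 h 17 min
Fri: 10:56 AM–10:29 PM = 11 h 33 min; less 45 min break → 10 h 48 min
Sat: 6:59 AM–3:18 PM = 8 h 19 min; less 45 min break → 7 h 34 min
Total worked: 53 h 14 min = 3194 min.
Regular 44 h 0 min = 2640 min at $42.00/h; overtime 9 h 14 min = 554 min at $84.00/h.
Pay = (2640 × $42.00 + 554 × $84.00) ÷ 60 = $2623.60.

$2623.60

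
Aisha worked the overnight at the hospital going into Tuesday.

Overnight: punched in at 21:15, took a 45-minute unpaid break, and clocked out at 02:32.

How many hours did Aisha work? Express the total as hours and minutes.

Overnight: 21:15 → midnight = 2 h 45 min; midnight → 02:32 = 2 h 32 min; span 5 h 17 min; less 45 min break → 4 h 32 min

4 h 32 min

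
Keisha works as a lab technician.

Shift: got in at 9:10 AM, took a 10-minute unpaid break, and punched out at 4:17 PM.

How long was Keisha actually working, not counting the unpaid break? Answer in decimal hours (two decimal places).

Shift: 9:10 AM–4:17 PM = 7 h 7 min; less 10 min break → 6 h 57 min

6.95 hours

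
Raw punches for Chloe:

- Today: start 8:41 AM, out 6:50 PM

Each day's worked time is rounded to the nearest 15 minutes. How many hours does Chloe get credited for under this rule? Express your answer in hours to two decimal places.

Today: 8:41 AM–6:50 PM = 10 h 9 min → rounds to 10 h 15 min

10.25 hours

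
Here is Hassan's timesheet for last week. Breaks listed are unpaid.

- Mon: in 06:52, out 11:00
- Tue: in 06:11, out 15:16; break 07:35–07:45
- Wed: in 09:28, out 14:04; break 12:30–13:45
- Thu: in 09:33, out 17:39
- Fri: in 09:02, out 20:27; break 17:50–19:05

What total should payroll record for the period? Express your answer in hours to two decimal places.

34.67 hours

Mon: 06:52–11:00 = 4 h 8 min
Tue: 06:11–15:16 = 9 h 5 min; less 10 min break → 8 h 55 min
Wed: 09:28–14:04 = 4 h 36 min; less 75 min break → 3 h 21 min
Thu: 09:33–17:39 = 8 h 6 min
Fri: 09:02–20:27 = 11 h 25 min; less 75 min break → 10 h 10 min
Total: 4 h 8 min + 8 h 55 min + 3 h 21 min + 8 h 6 min + 10 h 10 min = 34 h 40 min.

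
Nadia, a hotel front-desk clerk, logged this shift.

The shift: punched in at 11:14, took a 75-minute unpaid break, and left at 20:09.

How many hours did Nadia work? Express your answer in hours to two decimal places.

7.67 hours

The shift: 11:14–20:09 = 8 h 55 min; less 75 min break → 7 h 40 min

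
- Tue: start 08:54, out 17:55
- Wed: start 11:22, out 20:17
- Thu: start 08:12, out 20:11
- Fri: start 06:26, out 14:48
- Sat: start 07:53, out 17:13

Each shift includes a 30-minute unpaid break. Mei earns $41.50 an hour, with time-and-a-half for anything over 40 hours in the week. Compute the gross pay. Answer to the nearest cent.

Tue: 08:54–17:55 = 9 h 1 min; less 30 min break → 8 h 31 min
Wed: 11:22–20:17 = 8 h 55 min; less 30 min break → 8 h 25 min
Thu: 08:12–20:11 = 11 h 59 min; less 30 min break → 11 h 29 min
Fri: 06:26–14:48 = 8 h 22 min; less 30 min break → 7 h 52 min
Sat: 07:53–17:13 = 9 h 20 min; less 30 min break → 8 h 50 min
Total worked: 45 h 7 min = 2707 min.
Regular 40 h 0 min = 2400 min at $41.50/h; overtime 5 h 7 min = 307 min at $62.25/h.
Pay = (2400 × $41.50 + 307 × $62.25) ÷ 60 = $1978.51.

$1978.51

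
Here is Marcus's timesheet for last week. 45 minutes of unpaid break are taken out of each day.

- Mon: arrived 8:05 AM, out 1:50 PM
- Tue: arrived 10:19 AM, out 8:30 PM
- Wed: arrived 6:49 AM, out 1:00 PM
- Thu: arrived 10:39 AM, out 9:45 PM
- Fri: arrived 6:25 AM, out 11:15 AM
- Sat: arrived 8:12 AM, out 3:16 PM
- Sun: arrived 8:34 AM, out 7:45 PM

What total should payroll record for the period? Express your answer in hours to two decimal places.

51.05 hours

Mon: 8:05 AM–1:50 PM = 5 h 45 min; less 45 min break → 5 h 0 min
Tue: 10:19 AM–8:30 PM = 10 h 11 min; less 45 min break → 9 h 26 min
Wed: 6:49 AM–1:00 PM = 6 h 11 min; less 45 min break → 5 h 26 min
Thu: 10:39 AM–9:45 PM = 11 h 6 min; less 45 min break → 10 h 21 min
Fri: 6:25 AM–11:15 AM = 4 h 50 min; less 45 min break → 4 h 5 min
Sat: 8:12 AM–3:16 PM = 7 h 4 min; less 45 min break → 6 h 19 min
Sun: 8:34 AM–7:45 PM = 11 h 11 min; less 45 min break → 10 h 26 min
Total: 5 h 0 min + 9 h 26 min + 5 h 26 min + 10 h 21 min + 4 h 5 min + 6 h 19 min + 10 h 26 min = 51 h 3 min.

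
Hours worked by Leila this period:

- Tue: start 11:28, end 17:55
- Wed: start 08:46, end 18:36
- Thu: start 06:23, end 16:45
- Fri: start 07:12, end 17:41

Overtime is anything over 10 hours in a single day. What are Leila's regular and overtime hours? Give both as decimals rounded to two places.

Regular 36.28 hours, overtime 0.85 hours

Tue: 11:28–17:55 = 6 h 27 min
Wed: 08:46–18:36 = 9 h 50 min
Thu: 06:23–16:45 = 10 h 22 min
Fri: 07:12–17:41 = 10 h 29 min
Tue reg 6 h 27 min / OT 0 h 0 min; Wed reg 9 h 50 min / OT 0 h 0 min; Thu reg 10 h 0 min / OT 0 h 22 min; Fri reg 10 h 0 min / OT 0 h 29 min.
Totals: regular 36 h 17 min, overtime 0 h 51 min.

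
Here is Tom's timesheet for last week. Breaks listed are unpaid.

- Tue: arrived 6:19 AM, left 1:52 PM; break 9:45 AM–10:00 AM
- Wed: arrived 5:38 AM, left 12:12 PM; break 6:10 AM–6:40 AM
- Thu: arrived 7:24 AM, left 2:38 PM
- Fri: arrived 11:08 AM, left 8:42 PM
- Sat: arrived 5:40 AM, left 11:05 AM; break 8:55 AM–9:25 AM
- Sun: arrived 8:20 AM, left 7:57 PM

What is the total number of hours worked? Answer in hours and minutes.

46 h 42 min

Tue: 6:19 AM–1:52 PM = 7 h 33 min; less 15 min break → 7 h 18 min
Wed: 5:38 AM–12:12 PM = 6 h 34 min; less 30 min break → 6 h 4 min
Thu: 7:24 AM–2:38 PM = 7 h 14 min
Fri: 11:08 AM–8:42 PM = 9 h 34 min
Sat: 5:40 AM–11:05 AM = 5 h 25 min; less 30 min break → 4 h 55 min
Sun: 8:20 AM–7:57 PM = 11 h 37 min
Total: 7 h 18 min + 6 h 4 min + 7 h 14 min + 9 h 34 min + 4 h 55 min + 11 h 37 min = 46 h 42 min.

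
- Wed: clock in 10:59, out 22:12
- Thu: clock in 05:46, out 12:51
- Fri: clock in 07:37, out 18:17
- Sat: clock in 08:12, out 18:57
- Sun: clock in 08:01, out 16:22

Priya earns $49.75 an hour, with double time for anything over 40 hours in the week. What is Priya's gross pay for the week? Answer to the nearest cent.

Wed: 10:59–22:12 = 11 h 13 min
Thu: 05:46–12:51 = 7 h 5 min
Fri: 07:37–18:17 = 10 h 40 min
Sat: 08:12–18:57 = 10 h 45 min
Sun: 08:01–16:22 = 8 h 21 min
Total worked: 48 h 4 min = 2884 min.
Regular 40 h 0 min = 2400 min at $49.75/h; overtime 8 h 4 min = 484 min at $99.50/h.
Pay = (2400 × $49.75 + 484 × $99.50) ÷ 60 = $2792.63.

$2792.63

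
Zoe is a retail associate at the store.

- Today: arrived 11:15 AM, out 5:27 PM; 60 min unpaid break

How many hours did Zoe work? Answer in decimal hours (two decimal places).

Today: 11:15 AM–5:27 PM = 6 h 12 min; less 60 min break → 5 h 12 min

5.20 hours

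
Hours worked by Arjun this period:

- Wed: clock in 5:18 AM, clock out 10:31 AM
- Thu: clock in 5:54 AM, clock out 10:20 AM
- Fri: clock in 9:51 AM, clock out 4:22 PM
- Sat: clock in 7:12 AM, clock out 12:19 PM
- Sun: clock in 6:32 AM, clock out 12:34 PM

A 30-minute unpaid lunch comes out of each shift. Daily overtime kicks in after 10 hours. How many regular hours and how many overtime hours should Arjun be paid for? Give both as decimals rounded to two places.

Wed: 5:18 AM–10:31 AM = 5 h 13 min; less 30 min break → 4 h 43 min
Thu: 5:54 AM–10:20 AM = 4 h 26 min; less 30 min break → 3 h 56 min
Fri: 9:51 AM–4:22 PM = 6 h 31 min; less 30 min break → 6 h 1 min
Sat: 7:12 AM–12:19 PM = 5 h 7 min; less 30 min break → 4 h 37 min
Sun: 6:32 AM–12:34 PM = 6 h 2 min; less 30 min break → 5 h 32 min
Wed reg 4 h 43 min / OT 0 h 0 min; Thu reg 3 h 56 min / OT 0 h 0 min; Fri reg 6 h 1 min / OT 0 h 0 min; Sat reg 4 h 37 min / OT 0 h 0 min; Sun reg 5 h 32 min / OT 0 h 0 min.
Totals: regular 24 h 49 min, overtime 0 h 0 min.

Regular 24.82 hours, overtime 0.00 hours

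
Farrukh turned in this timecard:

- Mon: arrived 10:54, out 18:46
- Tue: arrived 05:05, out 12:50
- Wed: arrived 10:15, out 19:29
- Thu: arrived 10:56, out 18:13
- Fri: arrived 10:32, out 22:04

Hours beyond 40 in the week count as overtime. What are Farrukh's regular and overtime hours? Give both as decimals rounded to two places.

Regular 40.00 hours, overtime 3.67 hours

Mon: 10:54–18:46 = 7 h 52 min
Tue: 05:05–12:50 = 7 h 45 min
Wed: 10:15–19:29 = 9 h 14 min
Thu: 10:56–18:13 = 7 h 17 min
Fri: 10:32–22:04 = 11 h 32 min
Total worked: 43 h 40 min = 43.67 h.
Threshold 40 h → overtime 3 h 40 min, regular 40 h 0 min.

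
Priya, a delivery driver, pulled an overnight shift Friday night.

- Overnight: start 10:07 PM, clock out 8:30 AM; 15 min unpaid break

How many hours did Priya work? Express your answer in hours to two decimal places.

10.13 hours

Overnight: 10:07 PM → midnight = 1 h 53 min; midnight → 8:30 AM = 8 h 30 min; span 10 h 23 min; less 15 min break → 10 h 8 min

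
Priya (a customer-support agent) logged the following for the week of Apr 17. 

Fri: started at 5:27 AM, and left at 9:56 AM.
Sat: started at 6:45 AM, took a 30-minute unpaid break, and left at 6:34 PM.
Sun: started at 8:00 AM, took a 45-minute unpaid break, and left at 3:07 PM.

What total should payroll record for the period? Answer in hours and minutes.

Fri: 5:27 AM–9:56 AM = 4 h 29 min
Sat: 6:45 AM–6:34 PM = 11 h 49 min; less 30 min break → 11 h 19 min
Sun: 8:00 AM–3:07 PM = 7 h 7 min; less 45 min break → 6 h 22 min
Total: 4 h 29 min + 11 h 19 min + 6 h 22 min = 22 h 10 min.

22 h 10 min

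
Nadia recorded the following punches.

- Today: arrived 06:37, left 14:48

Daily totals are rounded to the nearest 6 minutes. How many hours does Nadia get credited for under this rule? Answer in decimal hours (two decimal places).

Today: 06:37–14:48 = 8 h 11 min → rounds to 8 h 12 min

8.20 hours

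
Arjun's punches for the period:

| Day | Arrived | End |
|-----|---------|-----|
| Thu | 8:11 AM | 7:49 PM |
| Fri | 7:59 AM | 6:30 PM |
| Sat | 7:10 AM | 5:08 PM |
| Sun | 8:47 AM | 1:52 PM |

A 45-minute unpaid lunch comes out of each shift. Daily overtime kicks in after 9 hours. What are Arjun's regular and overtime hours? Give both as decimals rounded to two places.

Thu: 8:11 AM–7:49 PM = 11 h 38 min; less 45 min break → 10 h 53 min
Fri: 7:59 AM–6:30 PM = 10 h 31 min; less 45 min break → 9 h 46 min
Sat: 7:10 AM–5:08 PM = 9 h 58 min; less 45 min break → 9 h 13 min
Sun: 8:47 AM–1:52 PM = 5 h 5 min; less 45 min break → 4 h 20 min
Thu reg 9 h 0 min / OT 1 h 53 min; Fri reg 9 h 0 min / OT 0 h 46 min; Sat reg 9 h 0 min / OT 0 h 13 min; Sun reg 4 h 20 min / OT 0 h 0 min.
Totals: regular 31 h 20 min, overtime 2 h 52 min.

Regular 31.33 hours, overtime 2.87 hours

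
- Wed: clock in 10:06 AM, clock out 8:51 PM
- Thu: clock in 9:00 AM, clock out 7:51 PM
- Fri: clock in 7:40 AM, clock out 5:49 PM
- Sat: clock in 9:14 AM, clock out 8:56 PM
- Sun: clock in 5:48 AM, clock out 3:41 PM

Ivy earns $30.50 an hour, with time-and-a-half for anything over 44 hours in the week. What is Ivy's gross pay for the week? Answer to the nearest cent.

$1769.00

Wed: 10:06 AM–8:51 PM = 10 h 45 min
Thu: 9:00 AM–7:51 PM = 10 h 51 min
Fri: 7:40 AM–5:49 PM = 10 h 9 min
Sat: 9:14 AM–8:56 PM = 11 h 42 min
Sun: 5:48 AM–3:41 PM = 9 h 53 min
Total worked: 53 h 20 min = 3200 min.
Regular 44 h 0 min = 2640 min at $30.50/h; overtime 9 h 20 min = 560 min at $45.75/h.
Pay = (2640 × $30.50 + 560 × $45.75) ÷ 60 = $1769.00.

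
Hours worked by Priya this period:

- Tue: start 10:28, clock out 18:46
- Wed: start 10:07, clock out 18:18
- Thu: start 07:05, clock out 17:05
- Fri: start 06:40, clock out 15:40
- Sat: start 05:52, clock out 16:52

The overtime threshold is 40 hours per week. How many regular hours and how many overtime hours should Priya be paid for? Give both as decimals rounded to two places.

Tue: 10:28–18:46 = 8 h 18 min
Wed: 10:07–18:18 = 8 h 11 min
Thu: 07:05–17:05 = 10 h 0 min
Fri: 06:40–15:40 = 9 h 0 min
Sat: 05:52–16:52 = 11 h 0 min
Total worked: 46 h 29 min = 46.48 h.
Threshold 40 h → overtime 6 h 29 min, regular 40 h 0 min.

Regular 40.00 hours, overtime 6.48 hours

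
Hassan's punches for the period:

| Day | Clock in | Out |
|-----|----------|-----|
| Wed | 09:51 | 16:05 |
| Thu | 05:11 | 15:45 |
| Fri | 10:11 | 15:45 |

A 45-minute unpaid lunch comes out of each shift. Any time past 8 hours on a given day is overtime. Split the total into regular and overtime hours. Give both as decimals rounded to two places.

Regular 18.30 hours, overtime 1.82 hours

Wed: 09:51–16:05 = 6 h 14 min; less 45 min break → 5 h 29 min
Thu: 05:11–15:45 = 10 h 34 min; less 45 min break → 9 h 49 min
Fri: 10:11–15:45 = 5 h 34 min; less 45 min break → 4 h 49 min
Wed reg 5 h 29 min / OT 0 h 0 min; Thu reg 8 h 0 min / OT 1 h 49 min; Fri reg 4 h 49 min / OT 0 h 0 min.
Totals: regular 18 h 18 min, overtime 1 h 49 min.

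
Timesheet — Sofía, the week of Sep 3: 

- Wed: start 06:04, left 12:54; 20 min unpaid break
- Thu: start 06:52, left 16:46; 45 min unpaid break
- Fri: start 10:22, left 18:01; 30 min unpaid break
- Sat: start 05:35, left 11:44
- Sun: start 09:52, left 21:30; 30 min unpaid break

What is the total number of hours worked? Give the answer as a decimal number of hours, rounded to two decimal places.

40.08 hours

Wed: 06:04–12:54 = 6 h 50 min; less 20 min break → 6 h 30 min
Thu: 06:52–16:46 = 9 h 54 min; less 45 min break → 9 h 9 min
Fri: 10:22–18:01 = 7 h 39 min; less 30 min break → 7 h 9 min
Sat: 05:35–11:44 = 6 h 9 min
Sun: 09:52–21:30 = 11 h 38 min; less 30 min break → 11 h 8 min
Total: 6 h 30 min + 9 h 9 min + 7 h 9 min + 6 h 9 min + 11 h 8 min = 40 h 5 min.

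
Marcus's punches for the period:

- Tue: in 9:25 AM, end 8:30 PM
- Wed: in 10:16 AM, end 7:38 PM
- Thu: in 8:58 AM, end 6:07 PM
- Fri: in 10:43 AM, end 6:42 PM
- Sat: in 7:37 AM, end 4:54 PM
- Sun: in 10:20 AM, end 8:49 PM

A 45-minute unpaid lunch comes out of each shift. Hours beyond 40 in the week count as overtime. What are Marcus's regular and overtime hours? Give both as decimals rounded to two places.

Regular 40.00 hours, overtime 12.85 hours

Tue: 9:25 AM–8:30 PM = 11 h 5 min; less 45 min break → 10 h 20 min
Wed: 10:16 AM–7:38 PM = 9 h 22 min; less 45 min break → 8 h 37 min
Thu: 8:58 AM–6:07 PM = 9 h 9 min; less 45 min break → 8 h 24 min
Fri: 10:43 AM–6:42 PM = 7 h 59 min; less 45 min break → 7 h 14 min
Sat: 7:37 AM–4:54 PM = 9 h 17 min; less 45 min break → 8 h 32 min
Sun: 10:20 AM–8:49 PM = 10 h 29 min; less 45 min break → 9 h 44 min
Total worked: 52 h 51 min = 52.85 h.
Threshold 40 h → overtime 12 h 51 min, regular 40 h 0 min.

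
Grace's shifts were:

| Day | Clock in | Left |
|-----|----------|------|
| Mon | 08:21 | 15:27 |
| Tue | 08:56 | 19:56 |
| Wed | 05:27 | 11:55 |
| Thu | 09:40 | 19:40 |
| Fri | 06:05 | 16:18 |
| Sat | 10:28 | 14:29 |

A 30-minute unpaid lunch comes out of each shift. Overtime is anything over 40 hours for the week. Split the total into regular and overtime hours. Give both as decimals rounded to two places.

Regular 40.00 hours, overtime 5.80 hours

Mon: 08:21–15:27 = 7 h 6 min; less 30 min break → 6 h 36 min
Tue: 08:56–19:56 = 11 h 0 min; less 30 min break → 10 h 30 min
Wed: 05:27–11:55 = 6 h 28 min; less 30 min break → 5 h 58 min
Thu: 09:40–19:40 = 10 h 0 min; less 30 min break → 9 h 30 min
Fri: 06:05–16:18 = 10 h 13 min; less 30 min break → 9 h 43 min
Sat: 10:28–14:29 = 4 h 1 min; less 30 min break → 3 h 31 min
Total worked: 45 h 48 min = 45.80 h.
Threshold 40 h → overtime 5 h 48 min, regular 40 h 0 min.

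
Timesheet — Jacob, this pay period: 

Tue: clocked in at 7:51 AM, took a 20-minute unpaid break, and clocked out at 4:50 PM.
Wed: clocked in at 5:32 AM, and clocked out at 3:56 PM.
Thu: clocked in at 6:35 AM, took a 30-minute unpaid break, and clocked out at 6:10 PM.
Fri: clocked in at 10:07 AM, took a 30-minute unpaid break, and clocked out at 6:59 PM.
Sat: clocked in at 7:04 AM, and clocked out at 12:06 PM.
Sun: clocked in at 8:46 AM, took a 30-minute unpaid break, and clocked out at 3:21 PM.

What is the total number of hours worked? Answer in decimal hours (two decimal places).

49.62 hours

Tue: 7:51 AM–4:50 PM = 8 h 59 min; less 20 min break → 8 h 39 min
Wed: 5:32 AM–3:56 PM = 10 h 24 min
Thu: 6:35 AM–6:10 PM = 11 h 35 min; less 30 min break → 11 h 5 min
Fri: 10:07 AM–6:59 PM = 8 h 52 min; less 30 min break → 8 h 22 min
Sat: 7:04 AM–12:06 PM = 5 h 2 min
Sun: 8:46 AM–3:21 PM = 6 h 35 min; less 30 min break → 6 h 5 min
Total: 8 h 39 min + 10 h 24 min + 11 h 5 min + 8 h 22 min + 5 h 2 min + 6 h 5 min = 49 h 37 min.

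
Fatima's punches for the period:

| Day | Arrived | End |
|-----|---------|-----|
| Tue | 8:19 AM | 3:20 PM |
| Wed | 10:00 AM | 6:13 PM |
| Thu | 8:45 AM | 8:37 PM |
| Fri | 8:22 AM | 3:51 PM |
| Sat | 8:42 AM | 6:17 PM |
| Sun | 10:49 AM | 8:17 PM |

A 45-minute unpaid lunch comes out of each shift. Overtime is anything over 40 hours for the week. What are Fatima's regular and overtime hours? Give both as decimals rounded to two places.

Regular 40.00 hours, overtime 9.13 hours

Tue: 8:19 AM–3:20 PM = 7 h 1 min; less 45 min break → 6 h 16 min
Wed: 10:00 AM–6:13 PM = 8 h 13 min; less 45 min break → 7 h 28 min
Thu: 8:45 AM–8:37 PM = 11 h 52 min; less 45 min break → 11 h 7 min
Fri: 8:22 AM–3:51 PM = 7 h 29 min; less 45 min break → 6 h 44 min
Sat: 8:42 AM–6:17 PM = 9 h 35 min; less 45 min break → 8 h 50 min
Sun: 10:49 AM–8:17 PM = 9 h 28 min; less 45 min break → 8 h 43 min
Total worked: 49 h 8 min = 49.13 h.
Threshold 40 h → overtime 9 h 8 min, regular 40 h 0 min.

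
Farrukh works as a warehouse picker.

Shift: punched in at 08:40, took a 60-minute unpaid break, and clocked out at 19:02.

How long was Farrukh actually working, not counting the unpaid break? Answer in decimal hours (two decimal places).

9.37 hours

Shift: 08:40–19:02 = 10 h 22 min; less 60 min break → 9 h 22 min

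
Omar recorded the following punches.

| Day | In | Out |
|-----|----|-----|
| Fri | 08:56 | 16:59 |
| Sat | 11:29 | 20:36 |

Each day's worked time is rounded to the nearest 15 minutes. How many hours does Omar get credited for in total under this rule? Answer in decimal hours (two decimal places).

17.00 hours

Fri: 08:56–16:59 = 8 h 3 min → rounds to 8 h 0 min
Sat: 11:29–20:36 = 9 h 7 min → rounds to 9 h 0 min
Total credited: 17 h 0 min.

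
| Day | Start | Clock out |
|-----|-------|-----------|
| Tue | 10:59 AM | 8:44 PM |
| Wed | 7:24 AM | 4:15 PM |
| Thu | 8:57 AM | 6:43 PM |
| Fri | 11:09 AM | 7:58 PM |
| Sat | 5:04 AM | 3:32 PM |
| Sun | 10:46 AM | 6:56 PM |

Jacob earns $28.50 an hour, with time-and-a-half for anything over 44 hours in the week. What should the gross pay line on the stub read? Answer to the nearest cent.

Tue: 10:59 AM–8:44 PM = 9 h 45 min
Wed: 7:24 AM–4:15 PM = 8 h 51 min
Thu: 8:57 AM–6:43 PM = 9 h 46 min
Fri: 11:09 AM–7:58 PM = 8 h 49 min
Sat: 5:04 AM–3:32 PM = 10 h 28 min
Sun: 10:46 AM–6:56 PM = 8 h 10 min
Total worked: 55 h 49 min = 3349 min.
Regular 44 h 0 min = 2640 min at $28.50/h; overtime 11 h 49 min = 709 min at $42.75/h.
Pay = (2640 × $28.50 + 709 × $42.75) ÷ 60 = $1759.16.

$1759.16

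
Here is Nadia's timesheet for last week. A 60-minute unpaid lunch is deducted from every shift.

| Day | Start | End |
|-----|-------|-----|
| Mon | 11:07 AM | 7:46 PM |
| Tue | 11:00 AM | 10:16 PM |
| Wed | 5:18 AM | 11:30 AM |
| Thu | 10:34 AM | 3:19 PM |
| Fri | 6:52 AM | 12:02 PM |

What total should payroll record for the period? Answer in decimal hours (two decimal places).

Mon: 11:07 AM–7:46 PM = 8 h 39 min; less 60 min break → 7 h 39 min
Tue: 11:00 AM–10:16 PM = 11 h 16 min; less 60 min break → 10 h 16 min
Wed: 5:18 AM–11:30 AM = 6 h 12 min; less 60 min break → 5 h 12 min
Thu: 10:34 AM–3:19 PM = 4 h 45 min; less 60 min break → 3 h 45 min
Fri: 6:52 AM–12:02 PM = 5 h 10 min; less 60 min break → 4 h 10 min
Total: 7 h 39 min + 10 h 16 min + 5 h 12 min + 3 h 45 min + 4 h 10 min = 31 h 2 min.

31.03 hours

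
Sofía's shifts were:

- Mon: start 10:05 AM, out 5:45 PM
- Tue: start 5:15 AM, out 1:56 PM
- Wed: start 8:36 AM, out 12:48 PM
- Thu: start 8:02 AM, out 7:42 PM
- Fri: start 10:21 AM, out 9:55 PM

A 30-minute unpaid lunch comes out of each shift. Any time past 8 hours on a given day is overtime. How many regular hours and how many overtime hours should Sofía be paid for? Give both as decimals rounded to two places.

Mon: 10:05 AM–5:45 PM = 7 h 40 min; less 30 min break → 7 h 10 min
Tue: 5:15 AM–1:56 PM = 8 h 41 min; less 30 min break → 8 h 11 min
Wed: 8:36 AM–12:48 PM = 4 h 12 min; less 30 min break → 3 h 42 min
Thu: 8:02 AM–7:42 PM = 11 h 40 min; less 30 min break → 11 h 10 min
Fri: 10:21 AM–9:55 PM = 11 h 34 min; less 30 min break → 11 h 4 min
Mon reg 7 h 10 min / OT 0 h 0 min; Tue reg 8 h 0 min / OT 0 h 11 min; Wed reg 3 h 42 min / OT 0 h 0 min; Thu reg 8 h 0 min / OT 3 h 10 min; Fri reg 8 h 0 min / OT 3 h 4 min.
Totals: regular 34 h 52 min, overtime 6 h 25 min.

Regular 34.87 hours, overtime 6.42 hours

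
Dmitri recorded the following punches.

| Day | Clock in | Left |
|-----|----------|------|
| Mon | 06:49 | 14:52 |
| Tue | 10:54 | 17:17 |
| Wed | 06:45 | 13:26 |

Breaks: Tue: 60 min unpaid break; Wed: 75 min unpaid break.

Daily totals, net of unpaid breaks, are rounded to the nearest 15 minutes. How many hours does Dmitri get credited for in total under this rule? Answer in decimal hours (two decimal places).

Mon: 06:49–14:52 = 8 h 3 min → rounds to 8 h 0 min
Tue: 10:54–17:17 = 6 h 23 min − 60 min = 5 h 23 min → rounds to 5 h 30 min
Wed: 06:45–13:26 = 6 h 41 min − 75 min = 5 h 26 min → rounds to 5 h 30 min
Total credited: 19 h 0 min.

19.00 hours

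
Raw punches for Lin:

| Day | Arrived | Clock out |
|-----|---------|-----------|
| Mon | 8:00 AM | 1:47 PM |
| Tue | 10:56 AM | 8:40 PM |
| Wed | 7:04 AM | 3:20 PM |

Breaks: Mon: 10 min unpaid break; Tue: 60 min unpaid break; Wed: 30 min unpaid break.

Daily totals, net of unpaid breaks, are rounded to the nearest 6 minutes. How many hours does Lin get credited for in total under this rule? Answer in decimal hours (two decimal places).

22.10 hours

Mon: 8:00 AM–1:47 PM = 5 h 47 min − 10 min = 5 h 37 min → rounds to 5 h 36 min
Tue: 10:56 AM–8:40 PM = 9 h 44 min − 60 min = 8 h 44 min → rounds to 8 h 42 min
Wed: 7:04 AM–3:20 PM = 8 h 16 min − 30 min = 7 h 46 min → rounds to 7 h 48 min
Total credited: 22 h 6 min.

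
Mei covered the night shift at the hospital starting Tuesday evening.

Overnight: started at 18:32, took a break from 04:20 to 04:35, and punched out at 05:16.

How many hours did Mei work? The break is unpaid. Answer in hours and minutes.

10 h 29 min

Overnight: 18:32 → midnight = 5 h 28 min; midnight → 05:16 = 5 h 16 min; span 10 h 44 min; less 15 min break → 10 h 29 min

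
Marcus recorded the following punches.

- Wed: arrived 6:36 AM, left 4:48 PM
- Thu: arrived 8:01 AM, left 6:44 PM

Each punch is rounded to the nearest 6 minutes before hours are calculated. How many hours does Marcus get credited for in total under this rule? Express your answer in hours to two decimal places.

20.90 hours

Wed: in 6:36 AM→6:36 AM, out 4:48 PM→4:48 PM; 10 h 12 min
Thu: in 8:01 AM→8:00 AM, out 6:44 PM→6:42 PM; 10 h 42 min
Total credited: 20 h 54 min.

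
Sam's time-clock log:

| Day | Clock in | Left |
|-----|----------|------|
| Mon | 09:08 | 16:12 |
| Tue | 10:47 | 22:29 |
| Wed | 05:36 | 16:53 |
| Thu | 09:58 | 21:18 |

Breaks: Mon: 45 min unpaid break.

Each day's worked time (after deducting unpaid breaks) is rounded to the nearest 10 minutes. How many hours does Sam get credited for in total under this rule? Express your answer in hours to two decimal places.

40.67 hours

Mon: 09:08–16:12 = 7 h 4 min − 45 min = 6 h 19 min → rounds to 6 h 20 min
Tue: 10:47–22:29 = 11 h 42 min → rounds to 11 h 40 min
Wed: 05:36–16:53 = 11 h 17 min → rounds to 11 h 20 min
Thu: 09:58–21:18 = 11 h 20 min → rounds to 11 h 20 min
Total credited: 40 h 40 min.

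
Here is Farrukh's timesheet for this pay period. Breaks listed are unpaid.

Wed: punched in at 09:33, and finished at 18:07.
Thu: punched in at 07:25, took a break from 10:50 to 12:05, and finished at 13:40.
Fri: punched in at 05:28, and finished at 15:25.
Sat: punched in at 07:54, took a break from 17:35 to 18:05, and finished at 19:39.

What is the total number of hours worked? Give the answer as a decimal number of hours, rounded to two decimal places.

34.77 hours

Wed: 09:33–18:07 = 8 h 34 min
Thu: 07:25–13:40 = 6 h 15 min; less 75 min break → 5 h 0 min
Fri: 05:28–15:25 = 9 h 57 min
Sat: 07:54–19:39 = 11 h 45 min; less 30 min break → 11 h 15 min
Total: 8 h 34 min + 5 h 0 min + 9 h 57 min + 11 h 15 min = 34 h 46 min.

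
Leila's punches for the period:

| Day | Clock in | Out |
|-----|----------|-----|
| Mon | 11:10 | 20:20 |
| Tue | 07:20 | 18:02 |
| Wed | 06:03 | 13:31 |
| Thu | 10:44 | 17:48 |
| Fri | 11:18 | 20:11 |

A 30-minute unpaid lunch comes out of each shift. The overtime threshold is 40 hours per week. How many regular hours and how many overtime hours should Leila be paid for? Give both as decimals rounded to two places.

Regular 40.00 hours, overtime 0.78 hours

Mon: 11:10–20:20 = 9 h 10 min; less 30 min break → 8 h 40 min
Tue: 07:20–18:02 = 10 h 42 min; less 30 min break → 10 h 12 min
Wed: 06:03–13:31 = 7 h 28 min; less 30 min break → 6 h 58 min
Thu: 10:44–17:48 = 7 h 4 min; less 30 min break → 6 h 34 min
Fri: 11:18–20:11 = 8 h 53 min; less 30 min break → 8 h 23 min
Total worked: 40 h 47 min = 40.78 h.
Threshold 40 h → overtime 0 h 47 min, regular 40 h 0 min.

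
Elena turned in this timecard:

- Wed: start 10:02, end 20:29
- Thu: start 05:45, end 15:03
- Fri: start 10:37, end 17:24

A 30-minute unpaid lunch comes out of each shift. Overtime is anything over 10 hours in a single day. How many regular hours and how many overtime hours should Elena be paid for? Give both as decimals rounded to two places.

Wed: 10:02–20:29 = 10 h 27 min; less 30 min break → 9 h 57 min
Thu: 05:45–15:03 = 9 h 18 min; less 30 min break → 8 h 48 min
Fri: 10:37–17:24 = 6 h 47 min; less 30 min break → 6 h 17 min
Wed reg 9 h 57 min / OT 0 h 0 min; Thu reg 8 h 48 min / OT 0 h 0 min; Fri reg 6 h 17 min / OT 0 h 0 min.
Totals: regular 25 h 2 min, overtime 0 h 0 min.

Regular 25.03 hours, overtime 0.00 hours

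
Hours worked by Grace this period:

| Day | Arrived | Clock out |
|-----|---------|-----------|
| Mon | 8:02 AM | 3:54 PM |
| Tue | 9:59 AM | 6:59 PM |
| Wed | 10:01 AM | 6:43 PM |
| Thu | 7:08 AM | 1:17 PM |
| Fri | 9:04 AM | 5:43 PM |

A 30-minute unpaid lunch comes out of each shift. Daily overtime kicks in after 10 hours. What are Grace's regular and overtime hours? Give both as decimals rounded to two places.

Mon: 8:02 AM–3:54 PM = 7 h 52 min; less 30 min break → 7 h 22 min
Tue: 9:59 AM–6:59 PM = 9 h 0 min; less 30 min break → 8 h 30 min
Wed: 10:01 AM–6:43 PM = 8 h 42 min; less 30 min break → 8 h 12 min
Thu: 7:08 AM–1:17 PM = 6 h 9 min; less 30 min break → 5 h 39 min
Fri: 9:04 AM–5:43 PM = 8 h 39 min; less 30 min break → 8 h 9 min
Mon reg 7 h 22 min / OT 0 h 0 min; Tue reg 8 h 30 min / OT 0 h 0 min; Wed reg 8 h 12 min / OT 0 h 0 min; Thu reg 5 h 39 min / OT 0 h 0 min; Fri reg 8 h 9 min / OT 0 h 0 min.
Totals: regular 37 h 52 min, overtime 0 h 0 min.

Regular 37.87 hours, overtime 0.00 hours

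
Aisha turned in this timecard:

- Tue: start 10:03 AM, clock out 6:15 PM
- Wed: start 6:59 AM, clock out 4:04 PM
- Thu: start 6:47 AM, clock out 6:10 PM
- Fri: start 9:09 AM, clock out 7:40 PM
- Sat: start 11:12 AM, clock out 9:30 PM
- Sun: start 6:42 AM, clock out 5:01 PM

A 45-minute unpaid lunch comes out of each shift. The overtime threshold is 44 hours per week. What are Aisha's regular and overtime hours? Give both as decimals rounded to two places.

Tue: 10:03 AM–6:15 PM = 8 h 12 min; less 45 min break → 7 h 27 min
Wed: 6:59 AM–4:04 PM = 9 h 5 min; less 45 min break → 8 h 20 min
Thu: 6:47 AM–6:10 PM = 11 h 23 min; less 45 min break → 10 h 38 min
Fri: 9:09 AM–7:40 PM = 10 h 31 min; less 45 min break → 9 h 46 min
Sat: 11:12 AM–9:30 PM = 10 h 18 min; less 45 min break → 9 h 33 min
Sun: 6:42 AM–5:01 PM = 10 h 19 min; less 45 min break → 9 h 34 min
Total worked: 55 h 18 min = 55.30 h.
Threshold 44 h → overtime 11 h 18 min, regular 44 h 0 min.

Regular 44.00 hours, overtime 11.30 hours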